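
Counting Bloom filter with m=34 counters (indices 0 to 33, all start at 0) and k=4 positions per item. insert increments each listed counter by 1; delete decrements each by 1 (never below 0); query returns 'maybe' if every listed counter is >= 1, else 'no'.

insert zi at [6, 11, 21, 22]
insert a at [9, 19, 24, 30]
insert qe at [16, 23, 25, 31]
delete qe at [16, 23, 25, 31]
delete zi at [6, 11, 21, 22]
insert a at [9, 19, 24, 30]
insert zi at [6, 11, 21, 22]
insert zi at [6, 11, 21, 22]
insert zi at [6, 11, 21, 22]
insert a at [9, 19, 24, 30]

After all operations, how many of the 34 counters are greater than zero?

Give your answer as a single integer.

Step 1: insert zi at [6, 11, 21, 22] -> counters=[0,0,0,0,0,0,1,0,0,0,0,1,0,0,0,0,0,0,0,0,0,1,1,0,0,0,0,0,0,0,0,0,0,0]
Step 2: insert a at [9, 19, 24, 30] -> counters=[0,0,0,0,0,0,1,0,0,1,0,1,0,0,0,0,0,0,0,1,0,1,1,0,1,0,0,0,0,0,1,0,0,0]
Step 3: insert qe at [16, 23, 25, 31] -> counters=[0,0,0,0,0,0,1,0,0,1,0,1,0,0,0,0,1,0,0,1,0,1,1,1,1,1,0,0,0,0,1,1,0,0]
Step 4: delete qe at [16, 23, 25, 31] -> counters=[0,0,0,0,0,0,1,0,0,1,0,1,0,0,0,0,0,0,0,1,0,1,1,0,1,0,0,0,0,0,1,0,0,0]
Step 5: delete zi at [6, 11, 21, 22] -> counters=[0,0,0,0,0,0,0,0,0,1,0,0,0,0,0,0,0,0,0,1,0,0,0,0,1,0,0,0,0,0,1,0,0,0]
Step 6: insert a at [9, 19, 24, 30] -> counters=[0,0,0,0,0,0,0,0,0,2,0,0,0,0,0,0,0,0,0,2,0,0,0,0,2,0,0,0,0,0,2,0,0,0]
Step 7: insert zi at [6, 11, 21, 22] -> counters=[0,0,0,0,0,0,1,0,0,2,0,1,0,0,0,0,0,0,0,2,0,1,1,0,2,0,0,0,0,0,2,0,0,0]
Step 8: insert zi at [6, 11, 21, 22] -> counters=[0,0,0,0,0,0,2,0,0,2,0,2,0,0,0,0,0,0,0,2,0,2,2,0,2,0,0,0,0,0,2,0,0,0]
Step 9: insert zi at [6, 11, 21, 22] -> counters=[0,0,0,0,0,0,3,0,0,2,0,3,0,0,0,0,0,0,0,2,0,3,3,0,2,0,0,0,0,0,2,0,0,0]
Step 10: insert a at [9, 19, 24, 30] -> counters=[0,0,0,0,0,0,3,0,0,3,0,3,0,0,0,0,0,0,0,3,0,3,3,0,3,0,0,0,0,0,3,0,0,0]
Final counters=[0,0,0,0,0,0,3,0,0,3,0,3,0,0,0,0,0,0,0,3,0,3,3,0,3,0,0,0,0,0,3,0,0,0] -> 8 nonzero

Answer: 8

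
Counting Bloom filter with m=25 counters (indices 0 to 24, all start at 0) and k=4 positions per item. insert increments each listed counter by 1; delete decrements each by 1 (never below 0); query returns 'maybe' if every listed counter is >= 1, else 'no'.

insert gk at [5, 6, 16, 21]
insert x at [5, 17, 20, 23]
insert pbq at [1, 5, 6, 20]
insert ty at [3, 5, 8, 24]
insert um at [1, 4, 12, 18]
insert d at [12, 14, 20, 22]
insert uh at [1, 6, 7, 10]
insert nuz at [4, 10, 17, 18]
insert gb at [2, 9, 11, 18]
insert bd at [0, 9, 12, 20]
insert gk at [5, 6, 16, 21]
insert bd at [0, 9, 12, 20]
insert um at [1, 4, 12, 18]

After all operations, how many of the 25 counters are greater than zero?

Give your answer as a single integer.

Step 1: insert gk at [5, 6, 16, 21] -> counters=[0,0,0,0,0,1,1,0,0,0,0,0,0,0,0,0,1,0,0,0,0,1,0,0,0]
Step 2: insert x at [5, 17, 20, 23] -> counters=[0,0,0,0,0,2,1,0,0,0,0,0,0,0,0,0,1,1,0,0,1,1,0,1,0]
Step 3: insert pbq at [1, 5, 6, 20] -> counters=[0,1,0,0,0,3,2,0,0,0,0,0,0,0,0,0,1,1,0,0,2,1,0,1,0]
Step 4: insert ty at [3, 5, 8, 24] -> counters=[0,1,0,1,0,4,2,0,1,0,0,0,0,0,0,0,1,1,0,0,2,1,0,1,1]
Step 5: insert um at [1, 4, 12, 18] -> counters=[0,2,0,1,1,4,2,0,1,0,0,0,1,0,0,0,1,1,1,0,2,1,0,1,1]
Step 6: insert d at [12, 14, 20, 22] -> counters=[0,2,0,1,1,4,2,0,1,0,0,0,2,0,1,0,1,1,1,0,3,1,1,1,1]
Step 7: insert uh at [1, 6, 7, 10] -> counters=[0,3,0,1,1,4,3,1,1,0,1,0,2,0,1,0,1,1,1,0,3,1,1,1,1]
Step 8: insert nuz at [4, 10, 17, 18] -> counters=[0,3,0,1,2,4,3,1,1,0,2,0,2,0,1,0,1,2,2,0,3,1,1,1,1]
Step 9: insert gb at [2, 9, 11, 18] -> counters=[0,3,1,1,2,4,3,1,1,1,2,1,2,0,1,0,1,2,3,0,3,1,1,1,1]
Step 10: insert bd at [0, 9, 12, 20] -> counters=[1,3,1,1,2,4,3,1,1,2,2,1,3,0,1,0,1,2,3,0,4,1,1,1,1]
Step 11: insert gk at [5, 6, 16, 21] -> counters=[1,3,1,1,2,5,4,1,1,2,2,1,3,0,1,0,2,2,3,0,4,2,1,1,1]
Step 12: insert bd at [0, 9, 12, 20] -> counters=[2,3,1,1,2,5,4,1,1,3,2,1,4,0,1,0,2,2,3,0,5,2,1,1,1]
Step 13: insert um at [1, 4, 12, 18] -> counters=[2,4,1,1,3,5,4,1,1,3,2,1,5,0,1,0,2,2,4,0,5,2,1,1,1]
Final counters=[2,4,1,1,3,5,4,1,1,3,2,1,5,0,1,0,2,2,4,0,5,2,1,1,1] -> 22 nonzero

Answer: 22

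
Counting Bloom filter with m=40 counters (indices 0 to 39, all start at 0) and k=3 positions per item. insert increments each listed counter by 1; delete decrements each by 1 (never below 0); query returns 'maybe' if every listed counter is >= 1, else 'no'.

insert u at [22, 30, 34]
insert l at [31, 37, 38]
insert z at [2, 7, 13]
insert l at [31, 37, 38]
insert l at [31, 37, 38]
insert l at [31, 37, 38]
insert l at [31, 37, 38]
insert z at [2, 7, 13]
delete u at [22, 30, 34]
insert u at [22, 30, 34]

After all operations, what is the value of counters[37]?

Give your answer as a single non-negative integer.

Step 1: insert u at [22, 30, 34] -> counters=[0,0,0,0,0,0,0,0,0,0,0,0,0,0,0,0,0,0,0,0,0,0,1,0,0,0,0,0,0,0,1,0,0,0,1,0,0,0,0,0]
Step 2: insert l at [31, 37, 38] -> counters=[0,0,0,0,0,0,0,0,0,0,0,0,0,0,0,0,0,0,0,0,0,0,1,0,0,0,0,0,0,0,1,1,0,0,1,0,0,1,1,0]
Step 3: insert z at [2, 7, 13] -> counters=[0,0,1,0,0,0,0,1,0,0,0,0,0,1,0,0,0,0,0,0,0,0,1,0,0,0,0,0,0,0,1,1,0,0,1,0,0,1,1,0]
Step 4: insert l at [31, 37, 38] -> counters=[0,0,1,0,0,0,0,1,0,0,0,0,0,1,0,0,0,0,0,0,0,0,1,0,0,0,0,0,0,0,1,2,0,0,1,0,0,2,2,0]
Step 5: insert l at [31, 37, 38] -> counters=[0,0,1,0,0,0,0,1,0,0,0,0,0,1,0,0,0,0,0,0,0,0,1,0,0,0,0,0,0,0,1,3,0,0,1,0,0,3,3,0]
Step 6: insert l at [31, 37, 38] -> counters=[0,0,1,0,0,0,0,1,0,0,0,0,0,1,0,0,0,0,0,0,0,0,1,0,0,0,0,0,0,0,1,4,0,0,1,0,0,4,4,0]
Step 7: insert l at [31, 37, 38] -> counters=[0,0,1,0,0,0,0,1,0,0,0,0,0,1,0,0,0,0,0,0,0,0,1,0,0,0,0,0,0,0,1,5,0,0,1,0,0,5,5,0]
Step 8: insert z at [2, 7, 13] -> counters=[0,0,2,0,0,0,0,2,0,0,0,0,0,2,0,0,0,0,0,0,0,0,1,0,0,0,0,0,0,0,1,5,0,0,1,0,0,5,5,0]
Step 9: delete u at [22, 30, 34] -> counters=[0,0,2,0,0,0,0,2,0,0,0,0,0,2,0,0,0,0,0,0,0,0,0,0,0,0,0,0,0,0,0,5,0,0,0,0,0,5,5,0]
Step 10: insert u at [22, 30, 34] -> counters=[0,0,2,0,0,0,0,2,0,0,0,0,0,2,0,0,0,0,0,0,0,0,1,0,0,0,0,0,0,0,1,5,0,0,1,0,0,5,5,0]
Final counters=[0,0,2,0,0,0,0,2,0,0,0,0,0,2,0,0,0,0,0,0,0,0,1,0,0,0,0,0,0,0,1,5,0,0,1,0,0,5,5,0] -> counters[37]=5

Answer: 5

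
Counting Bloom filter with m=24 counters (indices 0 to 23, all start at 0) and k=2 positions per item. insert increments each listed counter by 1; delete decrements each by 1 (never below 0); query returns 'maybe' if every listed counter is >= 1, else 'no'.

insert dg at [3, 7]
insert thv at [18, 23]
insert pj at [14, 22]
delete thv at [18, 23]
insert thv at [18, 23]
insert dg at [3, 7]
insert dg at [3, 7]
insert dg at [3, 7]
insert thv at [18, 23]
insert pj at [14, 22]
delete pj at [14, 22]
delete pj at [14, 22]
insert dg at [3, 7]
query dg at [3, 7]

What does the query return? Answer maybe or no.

Step 1: insert dg at [3, 7] -> counters=[0,0,0,1,0,0,0,1,0,0,0,0,0,0,0,0,0,0,0,0,0,0,0,0]
Step 2: insert thv at [18, 23] -> counters=[0,0,0,1,0,0,0,1,0,0,0,0,0,0,0,0,0,0,1,0,0,0,0,1]
Step 3: insert pj at [14, 22] -> counters=[0,0,0,1,0,0,0,1,0,0,0,0,0,0,1,0,0,0,1,0,0,0,1,1]
Step 4: delete thv at [18, 23] -> counters=[0,0,0,1,0,0,0,1,0,0,0,0,0,0,1,0,0,0,0,0,0,0,1,0]
Step 5: insert thv at [18, 23] -> counters=[0,0,0,1,0,0,0,1,0,0,0,0,0,0,1,0,0,0,1,0,0,0,1,1]
Step 6: insert dg at [3, 7] -> counters=[0,0,0,2,0,0,0,2,0,0,0,0,0,0,1,0,0,0,1,0,0,0,1,1]
Step 7: insert dg at [3, 7] -> counters=[0,0,0,3,0,0,0,3,0,0,0,0,0,0,1,0,0,0,1,0,0,0,1,1]
Step 8: insert dg at [3, 7] -> counters=[0,0,0,4,0,0,0,4,0,0,0,0,0,0,1,0,0,0,1,0,0,0,1,1]
Step 9: insert thv at [18, 23] -> counters=[0,0,0,4,0,0,0,4,0,0,0,0,0,0,1,0,0,0,2,0,0,0,1,2]
Step 10: insert pj at [14, 22] -> counters=[0,0,0,4,0,0,0,4,0,0,0,0,0,0,2,0,0,0,2,0,0,0,2,2]
Step 11: delete pj at [14, 22] -> counters=[0,0,0,4,0,0,0,4,0,0,0,0,0,0,1,0,0,0,2,0,0,0,1,2]
Step 12: delete pj at [14, 22] -> counters=[0,0,0,4,0,0,0,4,0,0,0,0,0,0,0,0,0,0,2,0,0,0,0,2]
Step 13: insert dg at [3, 7] -> counters=[0,0,0,5,0,0,0,5,0,0,0,0,0,0,0,0,0,0,2,0,0,0,0,2]
Query dg: check counters[3]=5 counters[7]=5 -> maybe

Answer: maybe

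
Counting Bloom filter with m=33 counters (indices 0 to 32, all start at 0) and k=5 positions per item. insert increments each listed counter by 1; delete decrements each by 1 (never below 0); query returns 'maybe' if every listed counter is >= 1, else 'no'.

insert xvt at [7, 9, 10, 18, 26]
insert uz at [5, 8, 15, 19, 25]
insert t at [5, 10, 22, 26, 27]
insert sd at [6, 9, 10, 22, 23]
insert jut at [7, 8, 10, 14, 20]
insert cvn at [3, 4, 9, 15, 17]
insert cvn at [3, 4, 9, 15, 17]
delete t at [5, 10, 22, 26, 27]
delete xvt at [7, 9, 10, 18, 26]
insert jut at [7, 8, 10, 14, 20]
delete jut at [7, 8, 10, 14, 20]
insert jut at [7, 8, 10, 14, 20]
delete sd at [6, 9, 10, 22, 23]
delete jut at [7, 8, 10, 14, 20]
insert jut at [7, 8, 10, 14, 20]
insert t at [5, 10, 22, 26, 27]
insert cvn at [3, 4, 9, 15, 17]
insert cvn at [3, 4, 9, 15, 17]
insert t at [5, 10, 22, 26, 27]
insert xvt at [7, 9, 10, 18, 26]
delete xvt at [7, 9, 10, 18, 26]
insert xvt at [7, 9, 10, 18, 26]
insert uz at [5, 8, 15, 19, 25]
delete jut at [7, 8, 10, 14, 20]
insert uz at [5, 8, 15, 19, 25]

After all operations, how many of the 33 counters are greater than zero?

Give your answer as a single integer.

Step 1: insert xvt at [7, 9, 10, 18, 26] -> counters=[0,0,0,0,0,0,0,1,0,1,1,0,0,0,0,0,0,0,1,0,0,0,0,0,0,0,1,0,0,0,0,0,0]
Step 2: insert uz at [5, 8, 15, 19, 25] -> counters=[0,0,0,0,0,1,0,1,1,1,1,0,0,0,0,1,0,0,1,1,0,0,0,0,0,1,1,0,0,0,0,0,0]
Step 3: insert t at [5, 10, 22, 26, 27] -> counters=[0,0,0,0,0,2,0,1,1,1,2,0,0,0,0,1,0,0,1,1,0,0,1,0,0,1,2,1,0,0,0,0,0]
Step 4: insert sd at [6, 9, 10, 22, 23] -> counters=[0,0,0,0,0,2,1,1,1,2,3,0,0,0,0,1,0,0,1,1,0,0,2,1,0,1,2,1,0,0,0,0,0]
Step 5: insert jut at [7, 8, 10, 14, 20] -> counters=[0,0,0,0,0,2,1,2,2,2,4,0,0,0,1,1,0,0,1,1,1,0,2,1,0,1,2,1,0,0,0,0,0]
Step 6: insert cvn at [3, 4, 9, 15, 17] -> counters=[0,0,0,1,1,2,1,2,2,3,4,0,0,0,1,2,0,1,1,1,1,0,2,1,0,1,2,1,0,0,0,0,0]
Step 7: insert cvn at [3, 4, 9, 15, 17] -> counters=[0,0,0,2,2,2,1,2,2,4,4,0,0,0,1,3,0,2,1,1,1,0,2,1,0,1,2,1,0,0,0,0,0]
Step 8: delete t at [5, 10, 22, 26, 27] -> counters=[0,0,0,2,2,1,1,2,2,4,3,0,0,0,1,3,0,2,1,1,1,0,1,1,0,1,1,0,0,0,0,0,0]
Step 9: delete xvt at [7, 9, 10, 18, 26] -> counters=[0,0,0,2,2,1,1,1,2,3,2,0,0,0,1,3,0,2,0,1,1,0,1,1,0,1,0,0,0,0,0,0,0]
Step 10: insert jut at [7, 8, 10, 14, 20] -> counters=[0,0,0,2,2,1,1,2,3,3,3,0,0,0,2,3,0,2,0,1,2,0,1,1,0,1,0,0,0,0,0,0,0]
Step 11: delete jut at [7, 8, 10, 14, 20] -> counters=[0,0,0,2,2,1,1,1,2,3,2,0,0,0,1,3,0,2,0,1,1,0,1,1,0,1,0,0,0,0,0,0,0]
Step 12: insert jut at [7, 8, 10, 14, 20] -> counters=[0,0,0,2,2,1,1,2,3,3,3,0,0,0,2,3,0,2,0,1,2,0,1,1,0,1,0,0,0,0,0,0,0]
Step 13: delete sd at [6, 9, 10, 22, 23] -> counters=[0,0,0,2,2,1,0,2,3,2,2,0,0,0,2,3,0,2,0,1,2,0,0,0,0,1,0,0,0,0,0,0,0]
Step 14: delete jut at [7, 8, 10, 14, 20] -> counters=[0,0,0,2,2,1,0,1,2,2,1,0,0,0,1,3,0,2,0,1,1,0,0,0,0,1,0,0,0,0,0,0,0]
Step 15: insert jut at [7, 8, 10, 14, 20] -> counters=[0,0,0,2,2,1,0,2,3,2,2,0,0,0,2,3,0,2,0,1,2,0,0,0,0,1,0,0,0,0,0,0,0]
Step 16: insert t at [5, 10, 22, 26, 27] -> counters=[0,0,0,2,2,2,0,2,3,2,3,0,0,0,2,3,0,2,0,1,2,0,1,0,0,1,1,1,0,0,0,0,0]
Step 17: insert cvn at [3, 4, 9, 15, 17] -> counters=[0,0,0,3,3,2,0,2,3,3,3,0,0,0,2,4,0,3,0,1,2,0,1,0,0,1,1,1,0,0,0,0,0]
Step 18: insert cvn at [3, 4, 9, 15, 17] -> counters=[0,0,0,4,4,2,0,2,3,4,3,0,0,0,2,5,0,4,0,1,2,0,1,0,0,1,1,1,0,0,0,0,0]
Step 19: insert t at [5, 10, 22, 26, 27] -> counters=[0,0,0,4,4,3,0,2,3,4,4,0,0,0,2,5,0,4,0,1,2,0,2,0,0,1,2,2,0,0,0,0,0]
Step 20: insert xvt at [7, 9, 10, 18, 26] -> counters=[0,0,0,4,4,3,0,3,3,5,5,0,0,0,2,5,0,4,1,1,2,0,2,0,0,1,3,2,0,0,0,0,0]
Step 21: delete xvt at [7, 9, 10, 18, 26] -> counters=[0,0,0,4,4,3,0,2,3,4,4,0,0,0,2,5,0,4,0,1,2,0,2,0,0,1,2,2,0,0,0,0,0]
Step 22: insert xvt at [7, 9, 10, 18, 26] -> counters=[0,0,0,4,4,3,0,3,3,5,5,0,0,0,2,5,0,4,1,1,2,0,2,0,0,1,3,2,0,0,0,0,0]
Step 23: insert uz at [5, 8, 15, 19, 25] -> counters=[0,0,0,4,4,4,0,3,4,5,5,0,0,0,2,6,0,4,1,2,2,0,2,0,0,2,3,2,0,0,0,0,0]
Step 24: delete jut at [7, 8, 10, 14, 20] -> counters=[0,0,0,4,4,4,0,2,3,5,4,0,0,0,1,6,0,4,1,2,1,0,2,0,0,2,3,2,0,0,0,0,0]
Step 25: insert uz at [5, 8, 15, 19, 25] -> counters=[0,0,0,4,4,5,0,2,4,5,4,0,0,0,1,7,0,4,1,3,1,0,2,0,0,3,3,2,0,0,0,0,0]
Final counters=[0,0,0,4,4,5,0,2,4,5,4,0,0,0,1,7,0,4,1,3,1,0,2,0,0,3,3,2,0,0,0,0,0] -> 17 nonzero

Answer: 17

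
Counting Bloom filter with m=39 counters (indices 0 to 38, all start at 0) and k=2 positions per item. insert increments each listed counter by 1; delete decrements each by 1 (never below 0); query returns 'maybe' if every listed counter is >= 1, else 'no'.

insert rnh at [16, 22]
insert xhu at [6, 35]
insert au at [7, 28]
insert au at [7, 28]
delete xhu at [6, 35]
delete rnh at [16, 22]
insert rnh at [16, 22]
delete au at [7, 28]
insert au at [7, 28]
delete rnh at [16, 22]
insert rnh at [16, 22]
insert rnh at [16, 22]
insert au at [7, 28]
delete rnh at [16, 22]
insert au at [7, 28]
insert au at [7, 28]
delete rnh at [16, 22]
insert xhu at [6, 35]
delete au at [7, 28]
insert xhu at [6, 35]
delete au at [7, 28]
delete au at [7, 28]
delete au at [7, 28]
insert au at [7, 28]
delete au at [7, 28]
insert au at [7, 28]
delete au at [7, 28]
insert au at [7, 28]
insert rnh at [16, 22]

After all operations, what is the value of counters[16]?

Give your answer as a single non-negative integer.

Answer: 1

Derivation:
Step 1: insert rnh at [16, 22] -> counters=[0,0,0,0,0,0,0,0,0,0,0,0,0,0,0,0,1,0,0,0,0,0,1,0,0,0,0,0,0,0,0,0,0,0,0,0,0,0,0]
Step 2: insert xhu at [6, 35] -> counters=[0,0,0,0,0,0,1,0,0,0,0,0,0,0,0,0,1,0,0,0,0,0,1,0,0,0,0,0,0,0,0,0,0,0,0,1,0,0,0]
Step 3: insert au at [7, 28] -> counters=[0,0,0,0,0,0,1,1,0,0,0,0,0,0,0,0,1,0,0,0,0,0,1,0,0,0,0,0,1,0,0,0,0,0,0,1,0,0,0]
Step 4: insert au at [7, 28] -> counters=[0,0,0,0,0,0,1,2,0,0,0,0,0,0,0,0,1,0,0,0,0,0,1,0,0,0,0,0,2,0,0,0,0,0,0,1,0,0,0]
Step 5: delete xhu at [6, 35] -> counters=[0,0,0,0,0,0,0,2,0,0,0,0,0,0,0,0,1,0,0,0,0,0,1,0,0,0,0,0,2,0,0,0,0,0,0,0,0,0,0]
Step 6: delete rnh at [16, 22] -> counters=[0,0,0,0,0,0,0,2,0,0,0,0,0,0,0,0,0,0,0,0,0,0,0,0,0,0,0,0,2,0,0,0,0,0,0,0,0,0,0]
Step 7: insert rnh at [16, 22] -> counters=[0,0,0,0,0,0,0,2,0,0,0,0,0,0,0,0,1,0,0,0,0,0,1,0,0,0,0,0,2,0,0,0,0,0,0,0,0,0,0]
Step 8: delete au at [7, 28] -> counters=[0,0,0,0,0,0,0,1,0,0,0,0,0,0,0,0,1,0,0,0,0,0,1,0,0,0,0,0,1,0,0,0,0,0,0,0,0,0,0]
Step 9: insert au at [7, 28] -> counters=[0,0,0,0,0,0,0,2,0,0,0,0,0,0,0,0,1,0,0,0,0,0,1,0,0,0,0,0,2,0,0,0,0,0,0,0,0,0,0]
Step 10: delete rnh at [16, 22] -> counters=[0,0,0,0,0,0,0,2,0,0,0,0,0,0,0,0,0,0,0,0,0,0,0,0,0,0,0,0,2,0,0,0,0,0,0,0,0,0,0]
Step 11: insert rnh at [16, 22] -> counters=[0,0,0,0,0,0,0,2,0,0,0,0,0,0,0,0,1,0,0,0,0,0,1,0,0,0,0,0,2,0,0,0,0,0,0,0,0,0,0]
Step 12: insert rnh at [16, 22] -> counters=[0,0,0,0,0,0,0,2,0,0,0,0,0,0,0,0,2,0,0,0,0,0,2,0,0,0,0,0,2,0,0,0,0,0,0,0,0,0,0]
Step 13: insert au at [7, 28] -> counters=[0,0,0,0,0,0,0,3,0,0,0,0,0,0,0,0,2,0,0,0,0,0,2,0,0,0,0,0,3,0,0,0,0,0,0,0,0,0,0]
Step 14: delete rnh at [16, 22] -> counters=[0,0,0,0,0,0,0,3,0,0,0,0,0,0,0,0,1,0,0,0,0,0,1,0,0,0,0,0,3,0,0,0,0,0,0,0,0,0,0]
Step 15: insert au at [7, 28] -> counters=[0,0,0,0,0,0,0,4,0,0,0,0,0,0,0,0,1,0,0,0,0,0,1,0,0,0,0,0,4,0,0,0,0,0,0,0,0,0,0]
Step 16: insert au at [7, 28] -> counters=[0,0,0,0,0,0,0,5,0,0,0,0,0,0,0,0,1,0,0,0,0,0,1,0,0,0,0,0,5,0,0,0,0,0,0,0,0,0,0]
Step 17: delete rnh at [16, 22] -> counters=[0,0,0,0,0,0,0,5,0,0,0,0,0,0,0,0,0,0,0,0,0,0,0,0,0,0,0,0,5,0,0,0,0,0,0,0,0,0,0]
Step 18: insert xhu at [6, 35] -> counters=[0,0,0,0,0,0,1,5,0,0,0,0,0,0,0,0,0,0,0,0,0,0,0,0,0,0,0,0,5,0,0,0,0,0,0,1,0,0,0]
Step 19: delete au at [7, 28] -> counters=[0,0,0,0,0,0,1,4,0,0,0,0,0,0,0,0,0,0,0,0,0,0,0,0,0,0,0,0,4,0,0,0,0,0,0,1,0,0,0]
Step 20: insert xhu at [6, 35] -> counters=[0,0,0,0,0,0,2,4,0,0,0,0,0,0,0,0,0,0,0,0,0,0,0,0,0,0,0,0,4,0,0,0,0,0,0,2,0,0,0]
Step 21: delete au at [7, 28] -> counters=[0,0,0,0,0,0,2,3,0,0,0,0,0,0,0,0,0,0,0,0,0,0,0,0,0,0,0,0,3,0,0,0,0,0,0,2,0,0,0]
Step 22: delete au at [7, 28] -> counters=[0,0,0,0,0,0,2,2,0,0,0,0,0,0,0,0,0,0,0,0,0,0,0,0,0,0,0,0,2,0,0,0,0,0,0,2,0,0,0]
Step 23: delete au at [7, 28] -> counters=[0,0,0,0,0,0,2,1,0,0,0,0,0,0,0,0,0,0,0,0,0,0,0,0,0,0,0,0,1,0,0,0,0,0,0,2,0,0,0]
Step 24: insert au at [7, 28] -> counters=[0,0,0,0,0,0,2,2,0,0,0,0,0,0,0,0,0,0,0,0,0,0,0,0,0,0,0,0,2,0,0,0,0,0,0,2,0,0,0]
Step 25: delete au at [7, 28] -> counters=[0,0,0,0,0,0,2,1,0,0,0,0,0,0,0,0,0,0,0,0,0,0,0,0,0,0,0,0,1,0,0,0,0,0,0,2,0,0,0]
Step 26: insert au at [7, 28] -> counters=[0,0,0,0,0,0,2,2,0,0,0,0,0,0,0,0,0,0,0,0,0,0,0,0,0,0,0,0,2,0,0,0,0,0,0,2,0,0,0]
Step 27: delete au at [7, 28] -> counters=[0,0,0,0,0,0,2,1,0,0,0,0,0,0,0,0,0,0,0,0,0,0,0,0,0,0,0,0,1,0,0,0,0,0,0,2,0,0,0]
Step 28: insert au at [7, 28] -> counters=[0,0,0,0,0,0,2,2,0,0,0,0,0,0,0,0,0,0,0,0,0,0,0,0,0,0,0,0,2,0,0,0,0,0,0,2,0,0,0]
Step 29: insert rnh at [16, 22] -> counters=[0,0,0,0,0,0,2,2,0,0,0,0,0,0,0,0,1,0,0,0,0,0,1,0,0,0,0,0,2,0,0,0,0,0,0,2,0,0,0]
Final counters=[0,0,0,0,0,0,2,2,0,0,0,0,0,0,0,0,1,0,0,0,0,0,1,0,0,0,0,0,2,0,0,0,0,0,0,2,0,0,0] -> counters[16]=1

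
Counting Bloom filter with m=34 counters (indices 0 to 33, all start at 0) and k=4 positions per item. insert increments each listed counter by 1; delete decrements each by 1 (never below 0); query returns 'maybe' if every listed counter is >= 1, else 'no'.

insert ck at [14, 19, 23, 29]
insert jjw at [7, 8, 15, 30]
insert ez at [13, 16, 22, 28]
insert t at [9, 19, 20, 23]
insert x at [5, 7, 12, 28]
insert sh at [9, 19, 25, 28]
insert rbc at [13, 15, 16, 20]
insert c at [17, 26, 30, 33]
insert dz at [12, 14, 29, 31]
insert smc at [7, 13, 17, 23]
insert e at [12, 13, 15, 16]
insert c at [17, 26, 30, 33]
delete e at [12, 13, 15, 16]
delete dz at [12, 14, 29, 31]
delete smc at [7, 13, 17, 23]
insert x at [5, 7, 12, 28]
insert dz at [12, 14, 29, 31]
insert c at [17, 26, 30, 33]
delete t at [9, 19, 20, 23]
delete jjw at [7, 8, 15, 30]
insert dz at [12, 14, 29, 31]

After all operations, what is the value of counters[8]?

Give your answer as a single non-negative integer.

Answer: 0

Derivation:
Step 1: insert ck at [14, 19, 23, 29] -> counters=[0,0,0,0,0,0,0,0,0,0,0,0,0,0,1,0,0,0,0,1,0,0,0,1,0,0,0,0,0,1,0,0,0,0]
Step 2: insert jjw at [7, 8, 15, 30] -> counters=[0,0,0,0,0,0,0,1,1,0,0,0,0,0,1,1,0,0,0,1,0,0,0,1,0,0,0,0,0,1,1,0,0,0]
Step 3: insert ez at [13, 16, 22, 28] -> counters=[0,0,0,0,0,0,0,1,1,0,0,0,0,1,1,1,1,0,0,1,0,0,1,1,0,0,0,0,1,1,1,0,0,0]
Step 4: insert t at [9, 19, 20, 23] -> counters=[0,0,0,0,0,0,0,1,1,1,0,0,0,1,1,1,1,0,0,2,1,0,1,2,0,0,0,0,1,1,1,0,0,0]
Step 5: insert x at [5, 7, 12, 28] -> counters=[0,0,0,0,0,1,0,2,1,1,0,0,1,1,1,1,1,0,0,2,1,0,1,2,0,0,0,0,2,1,1,0,0,0]
Step 6: insert sh at [9, 19, 25, 28] -> counters=[0,0,0,0,0,1,0,2,1,2,0,0,1,1,1,1,1,0,0,3,1,0,1,2,0,1,0,0,3,1,1,0,0,0]
Step 7: insert rbc at [13, 15, 16, 20] -> counters=[0,0,0,0,0,1,0,2,1,2,0,0,1,2,1,2,2,0,0,3,2,0,1,2,0,1,0,0,3,1,1,0,0,0]
Step 8: insert c at [17, 26, 30, 33] -> counters=[0,0,0,0,0,1,0,2,1,2,0,0,1,2,1,2,2,1,0,3,2,0,1,2,0,1,1,0,3,1,2,0,0,1]
Step 9: insert dz at [12, 14, 29, 31] -> counters=[0,0,0,0,0,1,0,2,1,2,0,0,2,2,2,2,2,1,0,3,2,0,1,2,0,1,1,0,3,2,2,1,0,1]
Step 10: insert smc at [7, 13, 17, 23] -> counters=[0,0,0,0,0,1,0,3,1,2,0,0,2,3,2,2,2,2,0,3,2,0,1,3,0,1,1,0,3,2,2,1,0,1]
Step 11: insert e at [12, 13, 15, 16] -> counters=[0,0,0,0,0,1,0,3,1,2,0,0,3,4,2,3,3,2,0,3,2,0,1,3,0,1,1,0,3,2,2,1,0,1]
Step 12: insert c at [17, 26, 30, 33] -> counters=[0,0,0,0,0,1,0,3,1,2,0,0,3,4,2,3,3,3,0,3,2,0,1,3,0,1,2,0,3,2,3,1,0,2]
Step 13: delete e at [12, 13, 15, 16] -> counters=[0,0,0,0,0,1,0,3,1,2,0,0,2,3,2,2,2,3,0,3,2,0,1,3,0,1,2,0,3,2,3,1,0,2]
Step 14: delete dz at [12, 14, 29, 31] -> counters=[0,0,0,0,0,1,0,3,1,2,0,0,1,3,1,2,2,3,0,3,2,0,1,3,0,1,2,0,3,1,3,0,0,2]
Step 15: delete smc at [7, 13, 17, 23] -> counters=[0,0,0,0,0,1,0,2,1,2,0,0,1,2,1,2,2,2,0,3,2,0,1,2,0,1,2,0,3,1,3,0,0,2]
Step 16: insert x at [5, 7, 12, 28] -> counters=[0,0,0,0,0,2,0,3,1,2,0,0,2,2,1,2,2,2,0,3,2,0,1,2,0,1,2,0,4,1,3,0,0,2]
Step 17: insert dz at [12, 14, 29, 31] -> counters=[0,0,0,0,0,2,0,3,1,2,0,0,3,2,2,2,2,2,0,3,2,0,1,2,0,1,2,0,4,2,3,1,0,2]
Step 18: insert c at [17, 26, 30, 33] -> counters=[0,0,0,0,0,2,0,3,1,2,0,0,3,2,2,2,2,3,0,3,2,0,1,2,0,1,3,0,4,2,4,1,0,3]
Step 19: delete t at [9, 19, 20, 23] -> counters=[0,0,0,0,0,2,0,3,1,1,0,0,3,2,2,2,2,3,0,2,1,0,1,1,0,1,3,0,4,2,4,1,0,3]
Step 20: delete jjw at [7, 8, 15, 30] -> counters=[0,0,0,0,0,2,0,2,0,1,0,0,3,2,2,1,2,3,0,2,1,0,1,1,0,1,3,0,4,2,3,1,0,3]
Step 21: insert dz at [12, 14, 29, 31] -> counters=[0,0,0,0,0,2,0,2,0,1,0,0,4,2,3,1,2,3,0,2,1,0,1,1,0,1,3,0,4,3,3,2,0,3]
Final counters=[0,0,0,0,0,2,0,2,0,1,0,0,4,2,3,1,2,3,0,2,1,0,1,1,0,1,3,0,4,3,3,2,0,3] -> counters[8]=0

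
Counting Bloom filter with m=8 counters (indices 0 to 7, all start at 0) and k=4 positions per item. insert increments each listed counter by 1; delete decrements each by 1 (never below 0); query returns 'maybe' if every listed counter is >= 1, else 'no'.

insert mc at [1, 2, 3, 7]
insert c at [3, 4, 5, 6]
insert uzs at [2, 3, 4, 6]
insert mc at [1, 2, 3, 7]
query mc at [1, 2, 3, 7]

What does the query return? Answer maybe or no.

Step 1: insert mc at [1, 2, 3, 7] -> counters=[0,1,1,1,0,0,0,1]
Step 2: insert c at [3, 4, 5, 6] -> counters=[0,1,1,2,1,1,1,1]
Step 3: insert uzs at [2, 3, 4, 6] -> counters=[0,1,2,3,2,1,2,1]
Step 4: insert mc at [1, 2, 3, 7] -> counters=[0,2,3,4,2,1,2,2]
Query mc: check counters[1]=2 counters[2]=3 counters[3]=4 counters[7]=2 -> maybe

Answer: maybe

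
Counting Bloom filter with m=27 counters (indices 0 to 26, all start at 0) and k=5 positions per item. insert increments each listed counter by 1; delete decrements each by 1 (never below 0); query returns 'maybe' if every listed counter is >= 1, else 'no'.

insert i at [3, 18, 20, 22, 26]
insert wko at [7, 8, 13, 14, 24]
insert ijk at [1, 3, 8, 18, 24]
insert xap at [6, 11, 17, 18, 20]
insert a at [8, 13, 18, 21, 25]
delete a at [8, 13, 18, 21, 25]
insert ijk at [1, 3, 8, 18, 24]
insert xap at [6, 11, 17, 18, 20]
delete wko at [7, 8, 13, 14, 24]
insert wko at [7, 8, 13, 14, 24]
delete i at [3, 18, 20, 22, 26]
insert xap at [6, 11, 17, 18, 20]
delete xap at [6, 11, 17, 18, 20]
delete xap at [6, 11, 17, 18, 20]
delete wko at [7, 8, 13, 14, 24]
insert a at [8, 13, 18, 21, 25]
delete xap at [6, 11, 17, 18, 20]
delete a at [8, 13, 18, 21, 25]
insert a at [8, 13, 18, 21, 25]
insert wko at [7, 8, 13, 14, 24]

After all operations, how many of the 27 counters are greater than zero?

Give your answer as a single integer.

Step 1: insert i at [3, 18, 20, 22, 26] -> counters=[0,0,0,1,0,0,0,0,0,0,0,0,0,0,0,0,0,0,1,0,1,0,1,0,0,0,1]
Step 2: insert wko at [7, 8, 13, 14, 24] -> counters=[0,0,0,1,0,0,0,1,1,0,0,0,0,1,1,0,0,0,1,0,1,0,1,0,1,0,1]
Step 3: insert ijk at [1, 3, 8, 18, 24] -> counters=[0,1,0,2,0,0,0,1,2,0,0,0,0,1,1,0,0,0,2,0,1,0,1,0,2,0,1]
Step 4: insert xap at [6, 11, 17, 18, 20] -> counters=[0,1,0,2,0,0,1,1,2,0,0,1,0,1,1,0,0,1,3,0,2,0,1,0,2,0,1]
Step 5: insert a at [8, 13, 18, 21, 25] -> counters=[0,1,0,2,0,0,1,1,3,0,0,1,0,2,1,0,0,1,4,0,2,1,1,0,2,1,1]
Step 6: delete a at [8, 13, 18, 21, 25] -> counters=[0,1,0,2,0,0,1,1,2,0,0,1,0,1,1,0,0,1,3,0,2,0,1,0,2,0,1]
Step 7: insert ijk at [1, 3, 8, 18, 24] -> counters=[0,2,0,3,0,0,1,1,3,0,0,1,0,1,1,0,0,1,4,0,2,0,1,0,3,0,1]
Step 8: insert xap at [6, 11, 17, 18, 20] -> counters=[0,2,0,3,0,0,2,1,3,0,0,2,0,1,1,0,0,2,5,0,3,0,1,0,3,0,1]
Step 9: delete wko at [7, 8, 13, 14, 24] -> counters=[0,2,0,3,0,0,2,0,2,0,0,2,0,0,0,0,0,2,5,0,3,0,1,0,2,0,1]
Step 10: insert wko at [7, 8, 13, 14, 24] -> counters=[0,2,0,3,0,0,2,1,3,0,0,2,0,1,1,0,0,2,5,0,3,0,1,0,3,0,1]
Step 11: delete i at [3, 18, 20, 22, 26] -> counters=[0,2,0,2,0,0,2,1,3,0,0,2,0,1,1,0,0,2,4,0,2,0,0,0,3,0,0]
Step 12: insert xap at [6, 11, 17, 18, 20] -> counters=[0,2,0,2,0,0,3,1,3,0,0,3,0,1,1,0,0,3,5,0,3,0,0,0,3,0,0]
Step 13: delete xap at [6, 11, 17, 18, 20] -> counters=[0,2,0,2,0,0,2,1,3,0,0,2,0,1,1,0,0,2,4,0,2,0,0,0,3,0,0]
Step 14: delete xap at [6, 11, 17, 18, 20] -> counters=[0,2,0,2,0,0,1,1,3,0,0,1,0,1,1,0,0,1,3,0,1,0,0,0,3,0,0]
Step 15: delete wko at [7, 8, 13, 14, 24] -> counters=[0,2,0,2,0,0,1,0,2,0,0,1,0,0,0,0,0,1,3,0,1,0,0,0,2,0,0]
Step 16: insert a at [8, 13, 18, 21, 25] -> counters=[0,2,0,2,0,0,1,0,3,0,0,1,0,1,0,0,0,1,4,0,1,1,0,0,2,1,0]
Step 17: delete xap at [6, 11, 17, 18, 20] -> counters=[0,2,0,2,0,0,0,0,3,0,0,0,0,1,0,0,0,0,3,0,0,1,0,0,2,1,0]
Step 18: delete a at [8, 13, 18, 21, 25] -> counters=[0,2,0,2,0,0,0,0,2,0,0,0,0,0,0,0,0,0,2,0,0,0,0,0,2,0,0]
Step 19: insert a at [8, 13, 18, 21, 25] -> counters=[0,2,0,2,0,0,0,0,3,0,0,0,0,1,0,0,0,0,3,0,0,1,0,0,2,1,0]
Step 20: insert wko at [7, 8, 13, 14, 24] -> counters=[0,2,0,2,0,0,0,1,4,0,0,0,0,2,1,0,0,0,3,0,0,1,0,0,3,1,0]
Final counters=[0,2,0,2,0,0,0,1,4,0,0,0,0,2,1,0,0,0,3,0,0,1,0,0,3,1,0] -> 10 nonzero

Answer: 10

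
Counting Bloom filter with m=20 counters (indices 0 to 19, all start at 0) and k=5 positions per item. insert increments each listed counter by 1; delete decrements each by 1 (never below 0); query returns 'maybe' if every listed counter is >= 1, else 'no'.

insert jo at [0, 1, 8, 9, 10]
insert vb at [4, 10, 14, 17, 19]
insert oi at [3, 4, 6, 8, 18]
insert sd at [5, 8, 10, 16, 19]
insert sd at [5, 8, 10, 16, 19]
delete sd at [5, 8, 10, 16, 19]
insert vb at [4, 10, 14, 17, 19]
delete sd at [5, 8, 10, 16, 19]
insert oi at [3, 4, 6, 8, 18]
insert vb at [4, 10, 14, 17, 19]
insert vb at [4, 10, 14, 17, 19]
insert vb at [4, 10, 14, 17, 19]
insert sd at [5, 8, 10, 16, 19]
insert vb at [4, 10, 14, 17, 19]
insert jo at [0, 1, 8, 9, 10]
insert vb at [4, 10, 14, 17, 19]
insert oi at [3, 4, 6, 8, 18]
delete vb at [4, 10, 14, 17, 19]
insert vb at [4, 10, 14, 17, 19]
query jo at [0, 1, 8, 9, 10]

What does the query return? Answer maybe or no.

Step 1: insert jo at [0, 1, 8, 9, 10] -> counters=[1,1,0,0,0,0,0,0,1,1,1,0,0,0,0,0,0,0,0,0]
Step 2: insert vb at [4, 10, 14, 17, 19] -> counters=[1,1,0,0,1,0,0,0,1,1,2,0,0,0,1,0,0,1,0,1]
Step 3: insert oi at [3, 4, 6, 8, 18] -> counters=[1,1,0,1,2,0,1,0,2,1,2,0,0,0,1,0,0,1,1,1]
Step 4: insert sd at [5, 8, 10, 16, 19] -> counters=[1,1,0,1,2,1,1,0,3,1,3,0,0,0,1,0,1,1,1,2]
Step 5: insert sd at [5, 8, 10, 16, 19] -> counters=[1,1,0,1,2,2,1,0,4,1,4,0,0,0,1,0,2,1,1,3]
Step 6: delete sd at [5, 8, 10, 16, 19] -> counters=[1,1,0,1,2,1,1,0,3,1,3,0,0,0,1,0,1,1,1,2]
Step 7: insert vb at [4, 10, 14, 17, 19] -> counters=[1,1,0,1,3,1,1,0,3,1,4,0,0,0,2,0,1,2,1,3]
Step 8: delete sd at [5, 8, 10, 16, 19] -> counters=[1,1,0,1,3,0,1,0,2,1,3,0,0,0,2,0,0,2,1,2]
Step 9: insert oi at [3, 4, 6, 8, 18] -> counters=[1,1,0,2,4,0,2,0,3,1,3,0,0,0,2,0,0,2,2,2]
Step 10: insert vb at [4, 10, 14, 17, 19] -> counters=[1,1,0,2,5,0,2,0,3,1,4,0,0,0,3,0,0,3,2,3]
Step 11: insert vb at [4, 10, 14, 17, 19] -> counters=[1,1,0,2,6,0,2,0,3,1,5,0,0,0,4,0,0,4,2,4]
Step 12: insert vb at [4, 10, 14, 17, 19] -> counters=[1,1,0,2,7,0,2,0,3,1,6,0,0,0,5,0,0,5,2,5]
Step 13: insert sd at [5, 8, 10, 16, 19] -> counters=[1,1,0,2,7,1,2,0,4,1,7,0,0,0,5,0,1,5,2,6]
Step 14: insert vb at [4, 10, 14, 17, 19] -> counters=[1,1,0,2,8,1,2,0,4,1,8,0,0,0,6,0,1,6,2,7]
Step 15: insert jo at [0, 1, 8, 9, 10] -> counters=[2,2,0,2,8,1,2,0,5,2,9,0,0,0,6,0,1,6,2,7]
Step 16: insert vb at [4, 10, 14, 17, 19] -> counters=[2,2,0,2,9,1,2,0,5,2,10,0,0,0,7,0,1,7,2,8]
Step 17: insert oi at [3, 4, 6, 8, 18] -> counters=[2,2,0,3,10,1,3,0,6,2,10,0,0,0,7,0,1,7,3,8]
Step 18: delete vb at [4, 10, 14, 17, 19] -> counters=[2,2,0,3,9,1,3,0,6,2,9,0,0,0,6,0,1,6,3,7]
Step 19: insert vb at [4, 10, 14, 17, 19] -> counters=[2,2,0,3,10,1,3,0,6,2,10,0,0,0,7,0,1,7,3,8]
Query jo: check counters[0]=2 counters[1]=2 counters[8]=6 counters[9]=2 counters[10]=10 -> maybe

Answer: maybe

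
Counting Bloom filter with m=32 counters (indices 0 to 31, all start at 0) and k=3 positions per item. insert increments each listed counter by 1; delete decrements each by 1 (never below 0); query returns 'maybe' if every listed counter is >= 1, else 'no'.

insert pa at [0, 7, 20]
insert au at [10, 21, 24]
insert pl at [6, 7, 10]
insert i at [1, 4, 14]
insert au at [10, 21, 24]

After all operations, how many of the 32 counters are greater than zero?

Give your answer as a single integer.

Step 1: insert pa at [0, 7, 20] -> counters=[1,0,0,0,0,0,0,1,0,0,0,0,0,0,0,0,0,0,0,0,1,0,0,0,0,0,0,0,0,0,0,0]
Step 2: insert au at [10, 21, 24] -> counters=[1,0,0,0,0,0,0,1,0,0,1,0,0,0,0,0,0,0,0,0,1,1,0,0,1,0,0,0,0,0,0,0]
Step 3: insert pl at [6, 7, 10] -> counters=[1,0,0,0,0,0,1,2,0,0,2,0,0,0,0,0,0,0,0,0,1,1,0,0,1,0,0,0,0,0,0,0]
Step 4: insert i at [1, 4, 14] -> counters=[1,1,0,0,1,0,1,2,0,0,2,0,0,0,1,0,0,0,0,0,1,1,0,0,1,0,0,0,0,0,0,0]
Step 5: insert au at [10, 21, 24] -> counters=[1,1,0,0,1,0,1,2,0,0,3,0,0,0,1,0,0,0,0,0,1,2,0,0,2,0,0,0,0,0,0,0]
Final counters=[1,1,0,0,1,0,1,2,0,0,3,0,0,0,1,0,0,0,0,0,1,2,0,0,2,0,0,0,0,0,0,0] -> 10 nonzero

Answer: 10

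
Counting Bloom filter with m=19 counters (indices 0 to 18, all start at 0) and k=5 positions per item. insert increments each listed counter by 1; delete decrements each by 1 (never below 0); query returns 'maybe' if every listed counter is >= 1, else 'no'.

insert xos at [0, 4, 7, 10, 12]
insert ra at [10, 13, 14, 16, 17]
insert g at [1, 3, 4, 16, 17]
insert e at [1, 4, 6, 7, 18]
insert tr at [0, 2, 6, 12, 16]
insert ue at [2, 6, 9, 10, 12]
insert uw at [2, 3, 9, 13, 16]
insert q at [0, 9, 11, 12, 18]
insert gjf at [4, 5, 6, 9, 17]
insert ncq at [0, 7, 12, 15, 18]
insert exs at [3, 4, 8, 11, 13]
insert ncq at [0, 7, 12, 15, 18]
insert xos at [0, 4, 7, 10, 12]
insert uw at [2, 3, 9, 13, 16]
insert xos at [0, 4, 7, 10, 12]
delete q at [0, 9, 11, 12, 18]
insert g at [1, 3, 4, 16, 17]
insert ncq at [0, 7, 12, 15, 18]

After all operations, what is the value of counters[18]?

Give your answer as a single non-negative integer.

Step 1: insert xos at [0, 4, 7, 10, 12] -> counters=[1,0,0,0,1,0,0,1,0,0,1,0,1,0,0,0,0,0,0]
Step 2: insert ra at [10, 13, 14, 16, 17] -> counters=[1,0,0,0,1,0,0,1,0,0,2,0,1,1,1,0,1,1,0]
Step 3: insert g at [1, 3, 4, 16, 17] -> counters=[1,1,0,1,2,0,0,1,0,0,2,0,1,1,1,0,2,2,0]
Step 4: insert e at [1, 4, 6, 7, 18] -> counters=[1,2,0,1,3,0,1,2,0,0,2,0,1,1,1,0,2,2,1]
Step 5: insert tr at [0, 2, 6, 12, 16] -> counters=[2,2,1,1,3,0,2,2,0,0,2,0,2,1,1,0,3,2,1]
Step 6: insert ue at [2, 6, 9, 10, 12] -> counters=[2,2,2,1,3,0,3,2,0,1,3,0,3,1,1,0,3,2,1]
Step 7: insert uw at [2, 3, 9, 13, 16] -> counters=[2,2,3,2,3,0,3,2,0,2,3,0,3,2,1,0,4,2,1]
Step 8: insert q at [0, 9, 11, 12, 18] -> counters=[3,2,3,2,3,0,3,2,0,3,3,1,4,2,1,0,4,2,2]
Step 9: insert gjf at [4, 5, 6, 9, 17] -> counters=[3,2,3,2,4,1,4,2,0,4,3,1,4,2,1,0,4,3,2]
Step 10: insert ncq at [0, 7, 12, 15, 18] -> counters=[4,2,3,2,4,1,4,3,0,4,3,1,5,2,1,1,4,3,3]
Step 11: insert exs at [3, 4, 8, 11, 13] -> counters=[4,2,3,3,5,1,4,3,1,4,3,2,5,3,1,1,4,3,3]
Step 12: insert ncq at [0, 7, 12, 15, 18] -> counters=[5,2,3,3,5,1,4,4,1,4,3,2,6,3,1,2,4,3,4]
Step 13: insert xos at [0, 4, 7, 10, 12] -> counters=[6,2,3,3,6,1,4,5,1,4,4,2,7,3,1,2,4,3,4]
Step 14: insert uw at [2, 3, 9, 13, 16] -> counters=[6,2,4,4,6,1,4,5,1,5,4,2,7,4,1,2,5,3,4]
Step 15: insert xos at [0, 4, 7, 10, 12] -> counters=[7,2,4,4,7,1,4,6,1,5,5,2,8,4,1,2,5,3,4]
Step 16: delete q at [0, 9, 11, 12, 18] -> counters=[6,2,4,4,7,1,4,6,1,4,5,1,7,4,1,2,5,3,3]
Step 17: insert g at [1, 3, 4, 16, 17] -> counters=[6,3,4,5,8,1,4,6,1,4,5,1,7,4,1,2,6,4,3]
Step 18: insert ncq at [0, 7, 12, 15, 18] -> counters=[7,3,4,5,8,1,4,7,1,4,5,1,8,4,1,3,6,4,4]
Final counters=[7,3,4,5,8,1,4,7,1,4,5,1,8,4,1,3,6,4,4] -> counters[18]=4

Answer: 4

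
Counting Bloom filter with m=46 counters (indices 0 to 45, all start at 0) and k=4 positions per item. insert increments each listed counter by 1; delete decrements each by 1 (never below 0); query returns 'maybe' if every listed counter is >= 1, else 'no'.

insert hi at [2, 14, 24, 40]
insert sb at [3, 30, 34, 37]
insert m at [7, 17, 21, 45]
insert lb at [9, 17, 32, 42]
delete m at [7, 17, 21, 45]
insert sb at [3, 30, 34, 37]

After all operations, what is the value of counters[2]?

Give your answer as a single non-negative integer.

Step 1: insert hi at [2, 14, 24, 40] -> counters=[0,0,1,0,0,0,0,0,0,0,0,0,0,0,1,0,0,0,0,0,0,0,0,0,1,0,0,0,0,0,0,0,0,0,0,0,0,0,0,0,1,0,0,0,0,0]
Step 2: insert sb at [3, 30, 34, 37] -> counters=[0,0,1,1,0,0,0,0,0,0,0,0,0,0,1,0,0,0,0,0,0,0,0,0,1,0,0,0,0,0,1,0,0,0,1,0,0,1,0,0,1,0,0,0,0,0]
Step 3: insert m at [7, 17, 21, 45] -> counters=[0,0,1,1,0,0,0,1,0,0,0,0,0,0,1,0,0,1,0,0,0,1,0,0,1,0,0,0,0,0,1,0,0,0,1,0,0,1,0,0,1,0,0,0,0,1]
Step 4: insert lb at [9, 17, 32, 42] -> counters=[0,0,1,1,0,0,0,1,0,1,0,0,0,0,1,0,0,2,0,0,0,1,0,0,1,0,0,0,0,0,1,0,1,0,1,0,0,1,0,0,1,0,1,0,0,1]
Step 5: delete m at [7, 17, 21, 45] -> counters=[0,0,1,1,0,0,0,0,0,1,0,0,0,0,1,0,0,1,0,0,0,0,0,0,1,0,0,0,0,0,1,0,1,0,1,0,0,1,0,0,1,0,1,0,0,0]
Step 6: insert sb at [3, 30, 34, 37] -> counters=[0,0,1,2,0,0,0,0,0,1,0,0,0,0,1,0,0,1,0,0,0,0,0,0,1,0,0,0,0,0,2,0,1,0,2,0,0,2,0,0,1,0,1,0,0,0]
Final counters=[0,0,1,2,0,0,0,0,0,1,0,0,0,0,1,0,0,1,0,0,0,0,0,0,1,0,0,0,0,0,2,0,1,0,2,0,0,2,0,0,1,0,1,0,0,0] -> counters[2]=1

Answer: 1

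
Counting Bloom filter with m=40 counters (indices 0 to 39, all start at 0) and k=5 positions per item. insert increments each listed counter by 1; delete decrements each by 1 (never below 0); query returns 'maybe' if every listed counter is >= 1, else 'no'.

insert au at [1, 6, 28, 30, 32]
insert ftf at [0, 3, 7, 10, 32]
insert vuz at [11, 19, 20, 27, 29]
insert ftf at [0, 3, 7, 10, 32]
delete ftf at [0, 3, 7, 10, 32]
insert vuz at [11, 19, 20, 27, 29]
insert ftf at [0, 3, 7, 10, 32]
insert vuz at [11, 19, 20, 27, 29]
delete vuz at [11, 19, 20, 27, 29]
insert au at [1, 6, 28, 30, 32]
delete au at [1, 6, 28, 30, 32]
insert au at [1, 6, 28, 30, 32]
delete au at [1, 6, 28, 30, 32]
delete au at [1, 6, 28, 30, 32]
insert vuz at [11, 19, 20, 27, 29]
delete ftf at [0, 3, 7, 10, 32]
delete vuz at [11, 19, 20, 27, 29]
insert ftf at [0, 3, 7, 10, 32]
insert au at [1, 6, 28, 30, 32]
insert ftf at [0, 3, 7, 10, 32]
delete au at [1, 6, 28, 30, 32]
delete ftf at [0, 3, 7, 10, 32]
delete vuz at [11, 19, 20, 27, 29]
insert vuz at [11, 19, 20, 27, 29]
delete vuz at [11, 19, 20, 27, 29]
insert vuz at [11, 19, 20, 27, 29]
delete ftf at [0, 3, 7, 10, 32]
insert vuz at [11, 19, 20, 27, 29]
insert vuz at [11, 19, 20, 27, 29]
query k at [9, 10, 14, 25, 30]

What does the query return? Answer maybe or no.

Answer: no

Derivation:
Step 1: insert au at [1, 6, 28, 30, 32] -> counters=[0,1,0,0,0,0,1,0,0,0,0,0,0,0,0,0,0,0,0,0,0,0,0,0,0,0,0,0,1,0,1,0,1,0,0,0,0,0,0,0]
Step 2: insert ftf at [0, 3, 7, 10, 32] -> counters=[1,1,0,1,0,0,1,1,0,0,1,0,0,0,0,0,0,0,0,0,0,0,0,0,0,0,0,0,1,0,1,0,2,0,0,0,0,0,0,0]
Step 3: insert vuz at [11, 19, 20, 27, 29] -> counters=[1,1,0,1,0,0,1,1,0,0,1,1,0,0,0,0,0,0,0,1,1,0,0,0,0,0,0,1,1,1,1,0,2,0,0,0,0,0,0,0]
Step 4: insert ftf at [0, 3, 7, 10, 32] -> counters=[2,1,0,2,0,0,1,2,0,0,2,1,0,0,0,0,0,0,0,1,1,0,0,0,0,0,0,1,1,1,1,0,3,0,0,0,0,0,0,0]
Step 5: delete ftf at [0, 3, 7, 10, 32] -> counters=[1,1,0,1,0,0,1,1,0,0,1,1,0,0,0,0,0,0,0,1,1,0,0,0,0,0,0,1,1,1,1,0,2,0,0,0,0,0,0,0]
Step 6: insert vuz at [11, 19, 20, 27, 29] -> counters=[1,1,0,1,0,0,1,1,0,0,1,2,0,0,0,0,0,0,0,2,2,0,0,0,0,0,0,2,1,2,1,0,2,0,0,0,0,0,0,0]
Step 7: insert ftf at [0, 3, 7, 10, 32] -> counters=[2,1,0,2,0,0,1,2,0,0,2,2,0,0,0,0,0,0,0,2,2,0,0,0,0,0,0,2,1,2,1,0,3,0,0,0,0,0,0,0]
Step 8: insert vuz at [11, 19, 20, 27, 29] -> counters=[2,1,0,2,0,0,1,2,0,0,2,3,0,0,0,0,0,0,0,3,3,0,0,0,0,0,0,3,1,3,1,0,3,0,0,0,0,0,0,0]
Step 9: delete vuz at [11, 19, 20, 27, 29] -> counters=[2,1,0,2,0,0,1,2,0,0,2,2,0,0,0,0,0,0,0,2,2,0,0,0,0,0,0,2,1,2,1,0,3,0,0,0,0,0,0,0]
Step 10: insert au at [1, 6, 28, 30, 32] -> counters=[2,2,0,2,0,0,2,2,0,0,2,2,0,0,0,0,0,0,0,2,2,0,0,0,0,0,0,2,2,2,2,0,4,0,0,0,0,0,0,0]
Step 11: delete au at [1, 6, 28, 30, 32] -> counters=[2,1,0,2,0,0,1,2,0,0,2,2,0,0,0,0,0,0,0,2,2,0,0,0,0,0,0,2,1,2,1,0,3,0,0,0,0,0,0,0]
Step 12: insert au at [1, 6, 28, 30, 32] -> counters=[2,2,0,2,0,0,2,2,0,0,2,2,0,0,0,0,0,0,0,2,2,0,0,0,0,0,0,2,2,2,2,0,4,0,0,0,0,0,0,0]
Step 13: delete au at [1, 6, 28, 30, 32] -> counters=[2,1,0,2,0,0,1,2,0,0,2,2,0,0,0,0,0,0,0,2,2,0,0,0,0,0,0,2,1,2,1,0,3,0,0,0,0,0,0,0]
Step 14: delete au at [1, 6, 28, 30, 32] -> counters=[2,0,0,2,0,0,0,2,0,0,2,2,0,0,0,0,0,0,0,2,2,0,0,0,0,0,0,2,0,2,0,0,2,0,0,0,0,0,0,0]
Step 15: insert vuz at [11, 19, 20, 27, 29] -> counters=[2,0,0,2,0,0,0,2,0,0,2,3,0,0,0,0,0,0,0,3,3,0,0,0,0,0,0,3,0,3,0,0,2,0,0,0,0,0,0,0]
Step 16: delete ftf at [0, 3, 7, 10, 32] -> counters=[1,0,0,1,0,0,0,1,0,0,1,3,0,0,0,0,0,0,0,3,3,0,0,0,0,0,0,3,0,3,0,0,1,0,0,0,0,0,0,0]
Step 17: delete vuz at [11, 19, 20, 27, 29] -> counters=[1,0,0,1,0,0,0,1,0,0,1,2,0,0,0,0,0,0,0,2,2,0,0,0,0,0,0,2,0,2,0,0,1,0,0,0,0,0,0,0]
Step 18: insert ftf at [0, 3, 7, 10, 32] -> counters=[2,0,0,2,0,0,0,2,0,0,2,2,0,0,0,0,0,0,0,2,2,0,0,0,0,0,0,2,0,2,0,0,2,0,0,0,0,0,0,0]
Step 19: insert au at [1, 6, 28, 30, 32] -> counters=[2,1,0,2,0,0,1,2,0,0,2,2,0,0,0,0,0,0,0,2,2,0,0,0,0,0,0,2,1,2,1,0,3,0,0,0,0,0,0,0]
Step 20: insert ftf at [0, 3, 7, 10, 32] -> counters=[3,1,0,3,0,0,1,3,0,0,3,2,0,0,0,0,0,0,0,2,2,0,0,0,0,0,0,2,1,2,1,0,4,0,0,0,0,0,0,0]
Step 21: delete au at [1, 6, 28, 30, 32] -> counters=[3,0,0,3,0,0,0,3,0,0,3,2,0,0,0,0,0,0,0,2,2,0,0,0,0,0,0,2,0,2,0,0,3,0,0,0,0,0,0,0]
Step 22: delete ftf at [0, 3, 7, 10, 32] -> counters=[2,0,0,2,0,0,0,2,0,0,2,2,0,0,0,0,0,0,0,2,2,0,0,0,0,0,0,2,0,2,0,0,2,0,0,0,0,0,0,0]
Step 23: delete vuz at [11, 19, 20, 27, 29] -> counters=[2,0,0,2,0,0,0,2,0,0,2,1,0,0,0,0,0,0,0,1,1,0,0,0,0,0,0,1,0,1,0,0,2,0,0,0,0,0,0,0]
Step 24: insert vuz at [11, 19, 20, 27, 29] -> counters=[2,0,0,2,0,0,0,2,0,0,2,2,0,0,0,0,0,0,0,2,2,0,0,0,0,0,0,2,0,2,0,0,2,0,0,0,0,0,0,0]
Step 25: delete vuz at [11, 19, 20, 27, 29] -> counters=[2,0,0,2,0,0,0,2,0,0,2,1,0,0,0,0,0,0,0,1,1,0,0,0,0,0,0,1,0,1,0,0,2,0,0,0,0,0,0,0]
Step 26: insert vuz at [11, 19, 20, 27, 29] -> counters=[2,0,0,2,0,0,0,2,0,0,2,2,0,0,0,0,0,0,0,2,2,0,0,0,0,0,0,2,0,2,0,0,2,0,0,0,0,0,0,0]
Step 27: delete ftf at [0, 3, 7, 10, 32] -> counters=[1,0,0,1,0,0,0,1,0,0,1,2,0,0,0,0,0,0,0,2,2,0,0,0,0,0,0,2,0,2,0,0,1,0,0,0,0,0,0,0]
Step 28: insert vuz at [11, 19, 20, 27, 29] -> counters=[1,0,0,1,0,0,0,1,0,0,1,3,0,0,0,0,0,0,0,3,3,0,0,0,0,0,0,3,0,3,0,0,1,0,0,0,0,0,0,0]
Step 29: insert vuz at [11, 19, 20, 27, 29] -> counters=[1,0,0,1,0,0,0,1,0,0,1,4,0,0,0,0,0,0,0,4,4,0,0,0,0,0,0,4,0,4,0,0,1,0,0,0,0,0,0,0]
Query k: check counters[9]=0 counters[10]=1 counters[14]=0 counters[25]=0 counters[30]=0 -> no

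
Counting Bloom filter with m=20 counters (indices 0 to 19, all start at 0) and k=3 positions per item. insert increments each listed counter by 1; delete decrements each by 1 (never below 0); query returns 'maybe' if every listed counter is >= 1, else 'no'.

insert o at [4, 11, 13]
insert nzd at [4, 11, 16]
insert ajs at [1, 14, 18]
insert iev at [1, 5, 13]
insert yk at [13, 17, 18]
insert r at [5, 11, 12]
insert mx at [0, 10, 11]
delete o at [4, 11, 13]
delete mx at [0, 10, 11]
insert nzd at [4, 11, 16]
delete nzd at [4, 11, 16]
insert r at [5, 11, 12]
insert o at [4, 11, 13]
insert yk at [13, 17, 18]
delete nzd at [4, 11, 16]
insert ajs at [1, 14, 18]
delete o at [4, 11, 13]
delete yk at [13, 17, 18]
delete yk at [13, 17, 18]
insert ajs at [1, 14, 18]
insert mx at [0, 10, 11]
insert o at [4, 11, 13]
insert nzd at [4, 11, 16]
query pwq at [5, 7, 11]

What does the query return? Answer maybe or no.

Answer: no

Derivation:
Step 1: insert o at [4, 11, 13] -> counters=[0,0,0,0,1,0,0,0,0,0,0,1,0,1,0,0,0,0,0,0]
Step 2: insert nzd at [4, 11, 16] -> counters=[0,0,0,0,2,0,0,0,0,0,0,2,0,1,0,0,1,0,0,0]
Step 3: insert ajs at [1, 14, 18] -> counters=[0,1,0,0,2,0,0,0,0,0,0,2,0,1,1,0,1,0,1,0]
Step 4: insert iev at [1, 5, 13] -> counters=[0,2,0,0,2,1,0,0,0,0,0,2,0,2,1,0,1,0,1,0]
Step 5: insert yk at [13, 17, 18] -> counters=[0,2,0,0,2,1,0,0,0,0,0,2,0,3,1,0,1,1,2,0]
Step 6: insert r at [5, 11, 12] -> counters=[0,2,0,0,2,2,0,0,0,0,0,3,1,3,1,0,1,1,2,0]
Step 7: insert mx at [0, 10, 11] -> counters=[1,2,0,0,2,2,0,0,0,0,1,4,1,3,1,0,1,1,2,0]
Step 8: delete o at [4, 11, 13] -> counters=[1,2,0,0,1,2,0,0,0,0,1,3,1,2,1,0,1,1,2,0]
Step 9: delete mx at [0, 10, 11] -> counters=[0,2,0,0,1,2,0,0,0,0,0,2,1,2,1,0,1,1,2,0]
Step 10: insert nzd at [4, 11, 16] -> counters=[0,2,0,0,2,2,0,0,0,0,0,3,1,2,1,0,2,1,2,0]
Step 11: delete nzd at [4, 11, 16] -> counters=[0,2,0,0,1,2,0,0,0,0,0,2,1,2,1,0,1,1,2,0]
Step 12: insert r at [5, 11, 12] -> counters=[0,2,0,0,1,3,0,0,0,0,0,3,2,2,1,0,1,1,2,0]
Step 13: insert o at [4, 11, 13] -> counters=[0,2,0,0,2,3,0,0,0,0,0,4,2,3,1,0,1,1,2,0]
Step 14: insert yk at [13, 17, 18] -> counters=[0,2,0,0,2,3,0,0,0,0,0,4,2,4,1,0,1,2,3,0]
Step 15: delete nzd at [4, 11, 16] -> counters=[0,2,0,0,1,3,0,0,0,0,0,3,2,4,1,0,0,2,3,0]
Step 16: insert ajs at [1, 14, 18] -> counters=[0,3,0,0,1,3,0,0,0,0,0,3,2,4,2,0,0,2,4,0]
Step 17: delete o at [4, 11, 13] -> counters=[0,3,0,0,0,3,0,0,0,0,0,2,2,3,2,0,0,2,4,0]
Step 18: delete yk at [13, 17, 18] -> counters=[0,3,0,0,0,3,0,0,0,0,0,2,2,2,2,0,0,1,3,0]
Step 19: delete yk at [13, 17, 18] -> counters=[0,3,0,0,0,3,0,0,0,0,0,2,2,1,2,0,0,0,2,0]
Step 20: insert ajs at [1, 14, 18] -> counters=[0,4,0,0,0,3,0,0,0,0,0,2,2,1,3,0,0,0,3,0]
Step 21: insert mx at [0, 10, 11] -> counters=[1,4,0,0,0,3,0,0,0,0,1,3,2,1,3,0,0,0,3,0]
Step 22: insert o at [4, 11, 13] -> counters=[1,4,0,0,1,3,0,0,0,0,1,4,2,2,3,0,0,0,3,0]
Step 23: insert nzd at [4, 11, 16] -> counters=[1,4,0,0,2,3,0,0,0,0,1,5,2,2,3,0,1,0,3,0]
Query pwq: check counters[5]=3 counters[7]=0 counters[11]=5 -> no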